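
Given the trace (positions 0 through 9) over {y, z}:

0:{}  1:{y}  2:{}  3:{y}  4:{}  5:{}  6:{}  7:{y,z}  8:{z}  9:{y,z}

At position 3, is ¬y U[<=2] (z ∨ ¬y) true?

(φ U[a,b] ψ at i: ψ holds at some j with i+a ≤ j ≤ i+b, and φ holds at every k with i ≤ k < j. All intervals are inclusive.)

No

Need some j in [3,5] with (z ∨ ¬y), and ¬y at every k in [3,j-1].
  j=3: (z ∨ ¬y) false.
  j=4: (z ∨ ¬y) holds, but ¬y fails at k=3 → not this j.
  j=5: (z ∨ ¬y) holds, but ¬y fails at k=3 → not this j.
No j in the window works → until fails.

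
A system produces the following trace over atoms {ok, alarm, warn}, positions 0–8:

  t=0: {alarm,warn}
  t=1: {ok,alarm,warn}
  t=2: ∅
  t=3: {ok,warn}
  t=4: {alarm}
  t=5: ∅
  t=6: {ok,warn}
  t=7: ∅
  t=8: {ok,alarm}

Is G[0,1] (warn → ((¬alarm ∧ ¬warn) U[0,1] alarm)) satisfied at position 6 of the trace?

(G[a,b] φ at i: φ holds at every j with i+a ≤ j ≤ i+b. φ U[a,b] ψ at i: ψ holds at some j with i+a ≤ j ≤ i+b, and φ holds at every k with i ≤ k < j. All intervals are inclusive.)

Check (warn → ((¬alarm ∧ ¬warn) U[0,1] alarm)) at every j in [6,7]:
  j=6: antecedent true; consequent fails → ✗
  j=7: antecedent false → ✓
Fails at j=6 → formula fails.

Does not hold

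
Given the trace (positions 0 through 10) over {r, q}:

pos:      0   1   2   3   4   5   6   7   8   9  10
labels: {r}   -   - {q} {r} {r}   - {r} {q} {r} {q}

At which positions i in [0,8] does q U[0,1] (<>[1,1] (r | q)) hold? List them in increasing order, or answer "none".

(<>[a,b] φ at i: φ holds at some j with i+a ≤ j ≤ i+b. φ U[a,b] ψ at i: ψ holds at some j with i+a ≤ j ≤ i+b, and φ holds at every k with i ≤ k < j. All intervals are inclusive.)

2, 3, 4, 6, 7, 8

Evaluate at each i in [0,8]:
  i=0: ✗ (no rhs in [0,1])
  i=1: ✗ (lhs fails at k=1 before rhs at j=2)
  i=2: ✓ (rhs at j=2)
  i=3: ✓ (rhs at j=3)
  i=4: ✓ (rhs at j=4)
  i=5: ✗ (lhs fails at k=5 before rhs at j=6)
  i=6: ✓ (rhs at j=6)
  i=7: ✓ (rhs at j=7)
  i=8: ✓ (rhs at j=8)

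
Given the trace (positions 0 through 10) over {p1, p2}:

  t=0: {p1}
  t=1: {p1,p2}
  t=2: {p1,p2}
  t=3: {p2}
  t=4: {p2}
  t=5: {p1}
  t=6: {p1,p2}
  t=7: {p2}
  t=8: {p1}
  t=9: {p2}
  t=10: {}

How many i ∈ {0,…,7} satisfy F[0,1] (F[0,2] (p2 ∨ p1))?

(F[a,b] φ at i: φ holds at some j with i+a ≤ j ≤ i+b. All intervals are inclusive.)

8

Evaluate at each i in [0,7]:
  i=0: ✓ (witness j=0)
  i=1: ✓ (witness j=1)
  i=2: ✓ (witness j=2)
  i=3: ✓ (witness j=3)
  i=4: ✓ (witness j=4)
  i=5: ✓ (witness j=5)
  i=6: ✓ (witness j=6)
  i=7: ✓ (witness j=7)
Positions where it holds: {0, 1, 2, 3, 4, 5, 6, 7} → 8.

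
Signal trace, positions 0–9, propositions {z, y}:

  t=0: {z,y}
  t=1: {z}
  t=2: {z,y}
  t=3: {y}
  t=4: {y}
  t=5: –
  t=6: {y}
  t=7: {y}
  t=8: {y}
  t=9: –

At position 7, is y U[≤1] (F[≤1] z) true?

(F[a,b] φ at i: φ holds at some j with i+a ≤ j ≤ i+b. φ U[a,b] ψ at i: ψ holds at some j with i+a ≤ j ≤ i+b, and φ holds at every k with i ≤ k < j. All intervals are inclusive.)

Need some j in [7,8] with F[≤1] z, and y at every k in [7,j-1].
  j=7: F[≤1] z — fails (none in [7,8]).
  j=8: F[≤1] z — fails (none in [8,9]).
No j in the window works → until fails.

No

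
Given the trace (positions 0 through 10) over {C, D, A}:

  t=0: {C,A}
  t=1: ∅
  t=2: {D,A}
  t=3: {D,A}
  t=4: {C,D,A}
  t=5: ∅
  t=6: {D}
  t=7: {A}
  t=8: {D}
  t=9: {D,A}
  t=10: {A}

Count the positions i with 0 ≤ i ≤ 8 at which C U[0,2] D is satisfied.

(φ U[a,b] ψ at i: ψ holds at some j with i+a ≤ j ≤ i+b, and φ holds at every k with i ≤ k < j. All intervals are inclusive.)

5

Evaluate at each i in [0,8]:
  i=0: ✗ (lhs fails at k=1 before rhs at j=2)
  i=1: ✗ (lhs fails at k=1 before rhs at j=2)
  i=2: ✓ (rhs at j=2)
  i=3: ✓ (rhs at j=3)
  i=4: ✓ (rhs at j=4)
  i=5: ✗ (lhs fails at k=5 before rhs at j=6)
  i=6: ✓ (rhs at j=6)
  i=7: ✗ (lhs fails at k=7 before rhs at j=8)
  i=8: ✓ (rhs at j=8)
Positions where it holds: {2, 3, 4, 6, 8} → 5.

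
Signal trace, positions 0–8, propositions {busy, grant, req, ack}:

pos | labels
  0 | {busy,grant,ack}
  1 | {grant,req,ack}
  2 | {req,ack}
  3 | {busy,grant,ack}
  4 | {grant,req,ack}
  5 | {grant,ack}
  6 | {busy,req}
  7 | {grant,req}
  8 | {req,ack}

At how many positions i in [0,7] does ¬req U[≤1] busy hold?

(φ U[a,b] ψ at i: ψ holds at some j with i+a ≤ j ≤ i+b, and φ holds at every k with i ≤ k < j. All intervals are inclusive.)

4

Evaluate at each i in [0,7]:
  i=0: ✓ (rhs at j=0)
  i=1: ✗ (no rhs in [1,2])
  i=2: ✗ (lhs fails at k=2 before rhs at j=3)
  i=3: ✓ (rhs at j=3)
  i=4: ✗ (no rhs in [4,5])
  i=5: ✓ (rhs at j=6; lhs holds on [5,5])
  i=6: ✓ (rhs at j=6)
  i=7: ✗ (no rhs in [7,8])
Positions where it holds: {0, 3, 5, 6} → 4.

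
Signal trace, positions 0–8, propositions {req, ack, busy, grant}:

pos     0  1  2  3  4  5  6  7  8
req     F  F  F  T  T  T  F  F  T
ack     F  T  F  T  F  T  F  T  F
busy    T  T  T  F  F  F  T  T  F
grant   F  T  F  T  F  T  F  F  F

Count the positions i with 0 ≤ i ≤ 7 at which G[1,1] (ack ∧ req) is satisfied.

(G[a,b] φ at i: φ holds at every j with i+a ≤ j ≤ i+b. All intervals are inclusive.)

2

Evaluate at each i in [0,7]:
  i=0: ✗ (fails at j=1)
  i=1: ✗ (fails at j=2)
  i=2: ✓ (all of [3,3])
  i=3: ✗ (fails at j=4)
  i=4: ✓ (all of [5,5])
  i=5: ✗ (fails at j=6)
  i=6: ✗ (fails at j=7)
  i=7: ✗ (fails at j=8)
Positions where it holds: {2, 4} → 2.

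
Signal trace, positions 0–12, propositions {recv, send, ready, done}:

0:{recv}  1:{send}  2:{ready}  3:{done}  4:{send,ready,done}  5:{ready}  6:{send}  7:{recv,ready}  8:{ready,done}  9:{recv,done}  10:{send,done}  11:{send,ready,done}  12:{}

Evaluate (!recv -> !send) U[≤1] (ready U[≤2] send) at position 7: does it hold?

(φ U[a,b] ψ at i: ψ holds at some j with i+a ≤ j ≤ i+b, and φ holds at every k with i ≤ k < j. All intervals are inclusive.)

Need some j in [7,8] with (ready U[≤2] send), and (!recv -> !send) at every k in [7,j-1].
  j=7: (ready U[≤2] send) — fails.
  j=8: (ready U[≤2] send) — fails.
No j in the window works → until fails.

Does not hold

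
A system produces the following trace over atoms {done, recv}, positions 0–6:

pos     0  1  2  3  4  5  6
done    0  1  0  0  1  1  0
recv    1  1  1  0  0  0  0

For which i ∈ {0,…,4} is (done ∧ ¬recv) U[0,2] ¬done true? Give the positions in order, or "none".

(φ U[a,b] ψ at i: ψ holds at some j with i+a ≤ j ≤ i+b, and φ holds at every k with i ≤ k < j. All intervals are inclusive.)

0, 2, 3, 4

Evaluate at each i in [0,4]:
  i=0: ✓ (rhs at j=0)
  i=1: ✗ (lhs fails at k=1 before rhs at j=2)
  i=2: ✓ (rhs at j=2)
  i=3: ✓ (rhs at j=3)
  i=4: ✓ (rhs at j=6; lhs holds on [4,5])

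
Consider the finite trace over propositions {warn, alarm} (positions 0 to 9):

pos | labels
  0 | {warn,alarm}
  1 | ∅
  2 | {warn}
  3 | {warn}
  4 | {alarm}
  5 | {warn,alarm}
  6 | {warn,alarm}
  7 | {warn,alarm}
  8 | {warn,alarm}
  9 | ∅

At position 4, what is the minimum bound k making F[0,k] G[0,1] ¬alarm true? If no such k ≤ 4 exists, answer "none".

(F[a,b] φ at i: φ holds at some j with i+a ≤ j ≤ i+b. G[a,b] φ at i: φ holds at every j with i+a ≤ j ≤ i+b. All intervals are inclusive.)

none

Scan j = 4,5,… for G[0,1] ¬alarm:
  j=4: fails
  j=5: fails
  j=6: fails
  j=7: fails
  j=8: fails
No j in [4,8] satisfies it → none.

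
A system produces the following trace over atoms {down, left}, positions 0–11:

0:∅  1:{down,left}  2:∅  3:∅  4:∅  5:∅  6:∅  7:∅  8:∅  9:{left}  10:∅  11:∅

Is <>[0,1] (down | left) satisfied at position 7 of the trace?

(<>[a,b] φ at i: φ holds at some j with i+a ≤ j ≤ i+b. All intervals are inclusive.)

No

Check (down | left) at each j in [7,8]:
  j=7: false
  j=8: false
No position in the window satisfies it → formula fails.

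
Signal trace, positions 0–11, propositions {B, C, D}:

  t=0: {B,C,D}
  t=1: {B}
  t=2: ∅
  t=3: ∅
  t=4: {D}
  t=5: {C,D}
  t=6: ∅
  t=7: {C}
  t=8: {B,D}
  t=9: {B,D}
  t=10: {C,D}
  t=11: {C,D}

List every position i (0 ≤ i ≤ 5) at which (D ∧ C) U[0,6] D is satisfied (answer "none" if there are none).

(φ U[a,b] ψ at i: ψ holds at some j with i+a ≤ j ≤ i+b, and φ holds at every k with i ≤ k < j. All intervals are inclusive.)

Evaluate at each i in [0,5]:
  i=0: ✓ (rhs at j=0)
  i=1: ✗ (lhs fails at k=1 before rhs at j=4)
  i=2: ✗ (lhs fails at k=2 before rhs at j=4)
  i=3: ✗ (lhs fails at k=3 before rhs at j=4)
  i=4: ✓ (rhs at j=4)
  i=5: ✓ (rhs at j=5)

0, 4, 5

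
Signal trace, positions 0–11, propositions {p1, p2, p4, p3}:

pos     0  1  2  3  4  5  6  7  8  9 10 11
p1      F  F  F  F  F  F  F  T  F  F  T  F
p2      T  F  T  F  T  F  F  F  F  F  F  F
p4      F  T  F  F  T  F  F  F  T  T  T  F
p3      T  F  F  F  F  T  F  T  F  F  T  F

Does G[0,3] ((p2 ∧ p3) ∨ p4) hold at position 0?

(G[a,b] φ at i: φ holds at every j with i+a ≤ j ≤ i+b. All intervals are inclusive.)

Check ((p2 ∧ p3) ∨ p4) at every j in [0,3]:
  j=0: true
  j=1: true
  j=2: false
  j=3: false
Fails at j=2 → formula fails.

Does not hold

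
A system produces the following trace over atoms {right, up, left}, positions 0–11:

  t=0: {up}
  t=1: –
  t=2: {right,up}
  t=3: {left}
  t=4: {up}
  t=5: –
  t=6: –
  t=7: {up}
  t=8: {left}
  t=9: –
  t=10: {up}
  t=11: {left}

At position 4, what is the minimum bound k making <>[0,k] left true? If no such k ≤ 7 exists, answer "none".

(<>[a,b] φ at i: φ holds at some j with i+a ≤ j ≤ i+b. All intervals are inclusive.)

Scan j = 4,5,… for left:
  j=4: fails
  j=5: fails
  j=6: fails
  j=7: fails
  j=8: holds
First hit at j=8, so smallest k = 8-4 = 4.

4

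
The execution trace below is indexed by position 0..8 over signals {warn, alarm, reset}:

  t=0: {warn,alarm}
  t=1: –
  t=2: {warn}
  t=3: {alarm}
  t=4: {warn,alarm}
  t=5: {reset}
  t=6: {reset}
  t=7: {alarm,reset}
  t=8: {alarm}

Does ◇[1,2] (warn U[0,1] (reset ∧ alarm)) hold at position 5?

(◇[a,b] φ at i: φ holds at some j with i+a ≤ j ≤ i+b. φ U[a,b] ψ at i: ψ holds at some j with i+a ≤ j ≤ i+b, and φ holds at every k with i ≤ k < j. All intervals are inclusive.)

Check (warn U[0,1] (reset ∧ alarm)) at each j in [6,7]:
  j=6: fails
  j=7: holds
Found at j=7 → formula holds.

Yes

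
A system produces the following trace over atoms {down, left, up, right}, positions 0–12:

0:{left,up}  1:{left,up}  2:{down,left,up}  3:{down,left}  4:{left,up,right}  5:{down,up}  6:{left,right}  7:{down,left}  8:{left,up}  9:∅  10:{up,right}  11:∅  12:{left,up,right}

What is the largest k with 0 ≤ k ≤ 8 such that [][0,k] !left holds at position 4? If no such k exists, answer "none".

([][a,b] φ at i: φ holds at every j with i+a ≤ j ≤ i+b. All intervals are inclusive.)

!left must hold from j=4 onward; find where it first fails.
  j=4: fails → no k works.

none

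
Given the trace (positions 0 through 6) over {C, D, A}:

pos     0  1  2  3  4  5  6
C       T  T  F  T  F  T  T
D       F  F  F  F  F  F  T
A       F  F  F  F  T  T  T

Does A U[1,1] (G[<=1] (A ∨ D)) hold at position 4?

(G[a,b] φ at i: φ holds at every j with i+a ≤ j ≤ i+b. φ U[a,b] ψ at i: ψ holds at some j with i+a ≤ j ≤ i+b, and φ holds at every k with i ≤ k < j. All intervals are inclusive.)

Holds

Need some j in [5,5] with G[<=1] (A ∨ D), and A at every k in [4,j-1].
  j=5: G[<=1] (A ∨ D) holds; A holds at every k in [4,4] → satisfied.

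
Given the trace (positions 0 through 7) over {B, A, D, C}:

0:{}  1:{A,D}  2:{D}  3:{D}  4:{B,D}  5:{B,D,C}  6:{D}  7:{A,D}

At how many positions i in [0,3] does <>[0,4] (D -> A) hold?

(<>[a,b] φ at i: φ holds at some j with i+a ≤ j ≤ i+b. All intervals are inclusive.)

Evaluate at each i in [0,3]:
  i=0: ✓ (witness j=0)
  i=1: ✓ (witness j=1)
  i=2: ✗ (none in [2,6])
  i=3: ✓ (witness j=7)
Positions where it holds: {0, 1, 3} → 3.

3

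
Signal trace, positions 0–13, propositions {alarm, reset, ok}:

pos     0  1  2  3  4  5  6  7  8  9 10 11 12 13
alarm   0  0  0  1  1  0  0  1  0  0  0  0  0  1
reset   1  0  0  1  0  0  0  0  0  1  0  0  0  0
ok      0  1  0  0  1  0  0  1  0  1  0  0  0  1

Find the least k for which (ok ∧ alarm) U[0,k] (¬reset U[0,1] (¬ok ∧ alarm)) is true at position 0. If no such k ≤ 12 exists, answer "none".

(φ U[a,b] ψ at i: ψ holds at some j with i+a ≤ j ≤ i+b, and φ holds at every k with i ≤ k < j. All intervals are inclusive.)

none

Need earliest j ≥ 0 with (¬reset U[0,1] (¬ok ∧ alarm)), and (ok ∧ alarm) at every k in [0,j-1].
  j=0: rhs fails.
  j=1: rhs fails.
  j=2: rhs holds but lhs fails at k=0.
  j=3: rhs holds but lhs fails at k=0.
  j=4: rhs fails.
  j=5: rhs fails.
  j=6: rhs fails.
  j=7: rhs fails.
  j=8: rhs fails.
  j=9: rhs fails.
  j=10: rhs fails.
  j=11: rhs fails.
  j=12: rhs fails.
No witness within the range → none.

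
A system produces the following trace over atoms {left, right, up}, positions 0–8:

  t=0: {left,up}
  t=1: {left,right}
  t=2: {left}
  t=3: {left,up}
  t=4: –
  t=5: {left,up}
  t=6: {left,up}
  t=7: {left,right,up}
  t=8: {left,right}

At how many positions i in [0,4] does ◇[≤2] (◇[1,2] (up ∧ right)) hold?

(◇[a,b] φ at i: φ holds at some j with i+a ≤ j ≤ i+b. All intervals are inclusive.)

Evaluate at each i in [0,4]:
  i=0: ✗ (none in [0,2])
  i=1: ✗ (none in [1,3])
  i=2: ✗ (none in [2,4])
  i=3: ✓ (witness j=5)
  i=4: ✓ (witness j=5)
Positions where it holds: {3, 4} → 2.

2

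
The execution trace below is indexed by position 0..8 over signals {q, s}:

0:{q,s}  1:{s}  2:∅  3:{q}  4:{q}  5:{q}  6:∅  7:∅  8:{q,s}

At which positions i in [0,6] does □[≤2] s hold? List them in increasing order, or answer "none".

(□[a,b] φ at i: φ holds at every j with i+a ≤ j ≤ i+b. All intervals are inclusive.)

none

Evaluate at each i in [0,6]:
  i=0: ✗ (fails at j=2)
  i=1: ✗ (fails at j=2)
  i=2: ✗ (fails at j=2)
  i=3: ✗ (fails at j=3)
  i=4: ✗ (fails at j=4)
  i=5: ✗ (fails at j=5)
  i=6: ✗ (fails at j=6)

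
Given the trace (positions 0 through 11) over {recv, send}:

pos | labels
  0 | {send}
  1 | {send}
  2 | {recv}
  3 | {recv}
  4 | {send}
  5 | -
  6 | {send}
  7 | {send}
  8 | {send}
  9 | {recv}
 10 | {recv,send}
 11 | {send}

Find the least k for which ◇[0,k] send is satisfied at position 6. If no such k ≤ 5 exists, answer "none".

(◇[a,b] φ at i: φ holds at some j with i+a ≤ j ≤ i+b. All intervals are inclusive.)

Scan j = 6,7,… for send:
  j=6: holds
First hit at j=6, so smallest k = 6-6 = 0.

0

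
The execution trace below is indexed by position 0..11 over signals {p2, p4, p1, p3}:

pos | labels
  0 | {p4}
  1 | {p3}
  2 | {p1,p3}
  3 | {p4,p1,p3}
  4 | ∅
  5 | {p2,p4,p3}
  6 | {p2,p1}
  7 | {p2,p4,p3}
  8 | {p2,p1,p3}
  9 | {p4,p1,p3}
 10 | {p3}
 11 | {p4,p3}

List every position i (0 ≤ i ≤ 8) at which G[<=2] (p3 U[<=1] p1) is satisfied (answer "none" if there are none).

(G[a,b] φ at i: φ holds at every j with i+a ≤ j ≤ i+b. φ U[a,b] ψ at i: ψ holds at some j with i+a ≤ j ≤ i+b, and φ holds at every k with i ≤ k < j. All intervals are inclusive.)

1, 5, 6, 7

Evaluate at each i in [0,8]:
  i=0: ✗ (fails at j=0)
  i=1: ✓ (all of [1,3])
  i=2: ✗ (fails at j=4)
  i=3: ✗ (fails at j=4)
  i=4: ✗ (fails at j=4)
  i=5: ✓ (all of [5,7])
  i=6: ✓ (all of [6,8])
  i=7: ✓ (all of [7,9])
  i=8: ✗ (fails at j=10)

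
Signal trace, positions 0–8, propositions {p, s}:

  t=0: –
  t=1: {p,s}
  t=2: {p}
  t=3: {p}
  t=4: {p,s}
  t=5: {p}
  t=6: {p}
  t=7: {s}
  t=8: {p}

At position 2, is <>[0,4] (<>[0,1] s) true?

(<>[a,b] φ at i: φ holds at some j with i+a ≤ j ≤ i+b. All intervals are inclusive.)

Check <>[0,1] s at each j in [2,6]:
  j=2: fails (none in [2,3])
  j=3: holds (witness at 4)
  j=4: holds (witness at 4)
  j=5: fails (none in [5,6])
  j=6: holds (witness at 7)
Found at j=3 → formula holds.

Yes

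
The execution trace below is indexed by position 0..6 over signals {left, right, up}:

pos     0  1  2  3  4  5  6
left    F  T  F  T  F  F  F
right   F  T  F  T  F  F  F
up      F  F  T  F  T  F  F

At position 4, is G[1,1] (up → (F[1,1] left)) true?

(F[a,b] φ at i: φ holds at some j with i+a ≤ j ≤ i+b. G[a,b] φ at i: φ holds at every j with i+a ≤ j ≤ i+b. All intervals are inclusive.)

Check (up → (F[1,1] left)) at every j in [5,5]:
  j=5: antecedent false → ✓
All positions satisfy it → formula holds.

Yes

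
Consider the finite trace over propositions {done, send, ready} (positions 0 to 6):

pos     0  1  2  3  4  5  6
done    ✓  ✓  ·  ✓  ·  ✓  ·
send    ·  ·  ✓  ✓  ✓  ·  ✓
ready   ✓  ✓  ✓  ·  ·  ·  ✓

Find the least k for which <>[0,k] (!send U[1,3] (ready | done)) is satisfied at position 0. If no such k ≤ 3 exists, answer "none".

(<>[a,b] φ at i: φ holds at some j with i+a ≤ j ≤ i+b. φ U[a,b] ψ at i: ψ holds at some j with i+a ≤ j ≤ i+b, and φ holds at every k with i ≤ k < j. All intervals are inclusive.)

0

Scan j = 0,1,… for (!send U[1,3] (ready | done)):
  j=0: holds
First hit at j=0, so smallest k = 0-0 = 0.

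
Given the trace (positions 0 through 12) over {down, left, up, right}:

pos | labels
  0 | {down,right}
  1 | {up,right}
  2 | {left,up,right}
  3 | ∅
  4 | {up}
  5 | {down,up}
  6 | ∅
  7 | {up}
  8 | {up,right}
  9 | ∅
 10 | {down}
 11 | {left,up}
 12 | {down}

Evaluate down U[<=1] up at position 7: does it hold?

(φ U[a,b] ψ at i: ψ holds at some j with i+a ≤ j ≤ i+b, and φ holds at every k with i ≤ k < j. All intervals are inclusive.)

Need some j in [7,8] with up, and down at every k in [7,j-1].
  j=7: up holds; no prefix to check → satisfied.

True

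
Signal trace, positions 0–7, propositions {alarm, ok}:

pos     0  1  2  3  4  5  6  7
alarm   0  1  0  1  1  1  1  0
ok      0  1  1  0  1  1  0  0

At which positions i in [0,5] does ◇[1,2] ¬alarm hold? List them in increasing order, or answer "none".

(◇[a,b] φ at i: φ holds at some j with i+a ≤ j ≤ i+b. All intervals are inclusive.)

Evaluate at each i in [0,5]:
  i=0: ✓ (witness j=2)
  i=1: ✓ (witness j=2)
  i=2: ✗ (none in [3,4])
  i=3: ✗ (none in [4,5])
  i=4: ✗ (none in [5,6])
  i=5: ✓ (witness j=7)

0, 1, 5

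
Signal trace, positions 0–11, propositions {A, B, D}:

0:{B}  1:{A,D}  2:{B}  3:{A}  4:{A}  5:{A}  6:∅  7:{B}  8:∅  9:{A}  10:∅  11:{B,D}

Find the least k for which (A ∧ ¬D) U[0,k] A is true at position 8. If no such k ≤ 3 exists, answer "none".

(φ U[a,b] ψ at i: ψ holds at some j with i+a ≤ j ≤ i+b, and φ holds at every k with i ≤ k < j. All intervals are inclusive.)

Need earliest j ≥ 8 with A, and (A ∧ ¬D) at every k in [8,j-1].
  j=8: rhs fails.
  j=9: rhs holds but lhs fails at k=8.
  j=10: rhs fails.
  j=11: rhs fails.
No witness within the range → none.

none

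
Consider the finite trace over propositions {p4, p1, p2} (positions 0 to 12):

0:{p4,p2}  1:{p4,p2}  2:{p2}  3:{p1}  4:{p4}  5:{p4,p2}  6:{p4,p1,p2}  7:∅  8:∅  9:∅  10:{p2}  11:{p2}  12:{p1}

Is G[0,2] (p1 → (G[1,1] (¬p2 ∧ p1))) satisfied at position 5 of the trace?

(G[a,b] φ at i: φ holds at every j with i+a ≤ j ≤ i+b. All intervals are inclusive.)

No

Check (p1 → (G[1,1] (¬p2 ∧ p1))) at every j in [5,7]:
  j=5: antecedent false → ✓
  j=6: antecedent true; consequent fails at 7 → ✗
  j=7: antecedent false → ✓
Fails at j=6 → formula fails.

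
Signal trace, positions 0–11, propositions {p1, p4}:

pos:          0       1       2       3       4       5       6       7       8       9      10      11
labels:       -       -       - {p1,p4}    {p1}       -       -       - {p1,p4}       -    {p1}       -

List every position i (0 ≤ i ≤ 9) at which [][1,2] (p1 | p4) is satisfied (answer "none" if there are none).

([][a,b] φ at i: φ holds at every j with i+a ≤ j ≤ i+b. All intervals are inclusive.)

2

Evaluate at each i in [0,9]:
  i=0: ✗ (fails at j=1)
  i=1: ✗ (fails at j=2)
  i=2: ✓ (all of [3,4])
  i=3: ✗ (fails at j=5)
  i=4: ✗ (fails at j=5)
  i=5: ✗ (fails at j=6)
  i=6: ✗ (fails at j=7)
  i=7: ✗ (fails at j=9)
  i=8: ✗ (fails at j=9)
  i=9: ✗ (fails at j=11)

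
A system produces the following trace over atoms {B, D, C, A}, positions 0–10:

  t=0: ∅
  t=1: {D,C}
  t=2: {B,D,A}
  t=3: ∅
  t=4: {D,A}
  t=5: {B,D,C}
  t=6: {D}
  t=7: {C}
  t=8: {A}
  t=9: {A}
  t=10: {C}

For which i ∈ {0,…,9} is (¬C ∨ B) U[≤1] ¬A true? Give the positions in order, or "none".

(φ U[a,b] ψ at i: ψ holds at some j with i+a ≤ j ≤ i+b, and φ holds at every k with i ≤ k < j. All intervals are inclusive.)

0, 1, 2, 3, 4, 5, 6, 7, 9

Evaluate at each i in [0,9]:
  i=0: ✓ (rhs at j=0)
  i=1: ✓ (rhs at j=1)
  i=2: ✓ (rhs at j=3; lhs holds on [2,2])
  i=3: ✓ (rhs at j=3)
  i=4: ✓ (rhs at j=5; lhs holds on [4,4])
  i=5: ✓ (rhs at j=5)
  i=6: ✓ (rhs at j=6)
  i=7: ✓ (rhs at j=7)
  i=8: ✗ (no rhs in [8,9])
  i=9: ✓ (rhs at j=10; lhs holds on [9,9])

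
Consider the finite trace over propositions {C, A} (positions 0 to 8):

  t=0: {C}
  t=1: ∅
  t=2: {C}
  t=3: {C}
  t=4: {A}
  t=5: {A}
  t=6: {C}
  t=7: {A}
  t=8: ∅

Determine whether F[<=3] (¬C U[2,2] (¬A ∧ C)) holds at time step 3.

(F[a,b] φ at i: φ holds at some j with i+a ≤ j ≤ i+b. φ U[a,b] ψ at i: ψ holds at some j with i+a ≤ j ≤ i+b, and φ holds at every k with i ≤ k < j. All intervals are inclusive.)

Check (¬C U[2,2] (¬A ∧ C)) at each j in [3,6]:
  j=3: fails
  j=4: holds
  j=5: fails
  j=6: fails
Found at j=4 → formula holds.

Holds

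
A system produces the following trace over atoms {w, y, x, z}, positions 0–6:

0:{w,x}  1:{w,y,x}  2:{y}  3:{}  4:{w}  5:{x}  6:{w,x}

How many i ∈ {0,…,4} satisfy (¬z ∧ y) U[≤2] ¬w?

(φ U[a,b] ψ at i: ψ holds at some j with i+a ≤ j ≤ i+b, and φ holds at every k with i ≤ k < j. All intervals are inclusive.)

Evaluate at each i in [0,4]:
  i=0: ✗ (lhs fails at k=0 before rhs at j=2)
  i=1: ✓ (rhs at j=2; lhs holds on [1,1])
  i=2: ✓ (rhs at j=2)
  i=3: ✓ (rhs at j=3)
  i=4: ✗ (lhs fails at k=4 before rhs at j=5)
Positions where it holds: {1, 2, 3} → 3.

3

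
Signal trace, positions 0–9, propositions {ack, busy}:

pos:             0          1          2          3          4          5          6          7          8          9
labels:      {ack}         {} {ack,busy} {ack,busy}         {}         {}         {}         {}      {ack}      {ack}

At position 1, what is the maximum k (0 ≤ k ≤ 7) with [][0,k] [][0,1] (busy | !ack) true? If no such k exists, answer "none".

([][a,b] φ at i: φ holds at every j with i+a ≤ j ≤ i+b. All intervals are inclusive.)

[][0,1] (busy | !ack) must hold from j=1 onward; find where it first fails.
  j=1: holds
  j=2: holds
  j=3: holds
  j=4: holds
  j=5: holds
  j=6: holds
  j=7: fails
Holds on [1,6], so largest k = 5.

5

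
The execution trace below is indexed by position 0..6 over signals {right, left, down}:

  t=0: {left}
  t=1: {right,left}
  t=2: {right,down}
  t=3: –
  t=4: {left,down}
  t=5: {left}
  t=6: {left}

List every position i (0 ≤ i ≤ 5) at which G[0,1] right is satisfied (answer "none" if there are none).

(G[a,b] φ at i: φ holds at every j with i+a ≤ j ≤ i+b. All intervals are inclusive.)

Evaluate at each i in [0,5]:
  i=0: ✗ (fails at j=0)
  i=1: ✓ (all of [1,2])
  i=2: ✗ (fails at j=3)
  i=3: ✗ (fails at j=3)
  i=4: ✗ (fails at j=4)
  i=5: ✗ (fails at j=5)

1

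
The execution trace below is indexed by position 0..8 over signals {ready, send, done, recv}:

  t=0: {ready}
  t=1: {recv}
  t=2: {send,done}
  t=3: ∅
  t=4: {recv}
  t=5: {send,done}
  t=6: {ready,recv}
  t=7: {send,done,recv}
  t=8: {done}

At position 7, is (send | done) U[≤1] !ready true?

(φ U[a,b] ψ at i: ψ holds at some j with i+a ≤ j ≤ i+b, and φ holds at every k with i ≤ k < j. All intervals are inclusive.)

Holds

Need some j in [7,8] with !ready, and (send | done) at every k in [7,j-1].
  j=7: !ready holds; no prefix to check → satisfied.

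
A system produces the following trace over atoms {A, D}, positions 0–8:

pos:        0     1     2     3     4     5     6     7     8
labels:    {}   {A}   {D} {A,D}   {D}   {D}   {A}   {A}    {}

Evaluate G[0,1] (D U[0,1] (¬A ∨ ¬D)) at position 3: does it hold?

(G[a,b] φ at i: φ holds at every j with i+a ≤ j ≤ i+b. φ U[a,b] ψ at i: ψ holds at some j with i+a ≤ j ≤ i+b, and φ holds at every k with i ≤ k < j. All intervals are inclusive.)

Check (D U[0,1] (¬A ∨ ¬D)) at every j in [3,4]:
  j=3: holds
  j=4: holds
All positions satisfy it → formula holds.

Yes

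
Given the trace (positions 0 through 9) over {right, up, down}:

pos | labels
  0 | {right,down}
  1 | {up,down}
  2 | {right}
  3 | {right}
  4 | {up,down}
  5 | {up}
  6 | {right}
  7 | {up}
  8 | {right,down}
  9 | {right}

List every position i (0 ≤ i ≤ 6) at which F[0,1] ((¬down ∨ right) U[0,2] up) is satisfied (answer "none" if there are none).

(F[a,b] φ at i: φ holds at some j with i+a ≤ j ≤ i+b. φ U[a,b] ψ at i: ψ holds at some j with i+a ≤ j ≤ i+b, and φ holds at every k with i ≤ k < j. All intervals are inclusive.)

Evaluate at each i in [0,6]:
  i=0: ✓ (witness j=0)
  i=1: ✓ (witness j=1)
  i=2: ✓ (witness j=2)
  i=3: ✓ (witness j=3)
  i=4: ✓ (witness j=4)
  i=5: ✓ (witness j=5)
  i=6: ✓ (witness j=6)

0, 1, 2, 3, 4, 5, 6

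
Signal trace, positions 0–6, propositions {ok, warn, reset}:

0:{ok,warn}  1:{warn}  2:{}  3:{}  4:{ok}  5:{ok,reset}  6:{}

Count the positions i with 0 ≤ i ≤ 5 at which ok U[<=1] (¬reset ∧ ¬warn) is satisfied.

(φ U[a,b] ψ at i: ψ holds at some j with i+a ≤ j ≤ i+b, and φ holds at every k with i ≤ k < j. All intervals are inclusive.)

4

Evaluate at each i in [0,5]:
  i=0: ✗ (no rhs in [0,1])
  i=1: ✗ (lhs fails at k=1 before rhs at j=2)
  i=2: ✓ (rhs at j=2)
  i=3: ✓ (rhs at j=3)
  i=4: ✓ (rhs at j=4)
  i=5: ✓ (rhs at j=6; lhs holds on [5,5])
Positions where it holds: {2, 3, 4, 5} → 4.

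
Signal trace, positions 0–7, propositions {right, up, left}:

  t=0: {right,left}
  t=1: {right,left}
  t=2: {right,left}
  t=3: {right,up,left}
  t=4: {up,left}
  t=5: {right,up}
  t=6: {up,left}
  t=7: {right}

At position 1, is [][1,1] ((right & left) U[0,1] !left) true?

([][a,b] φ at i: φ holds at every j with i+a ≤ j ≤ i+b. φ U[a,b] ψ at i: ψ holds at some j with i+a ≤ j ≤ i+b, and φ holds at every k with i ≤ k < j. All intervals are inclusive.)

No

Check ((right & left) U[0,1] !left) at every j in [2,2]:
  j=2: fails
Fails at j=2 → formula fails.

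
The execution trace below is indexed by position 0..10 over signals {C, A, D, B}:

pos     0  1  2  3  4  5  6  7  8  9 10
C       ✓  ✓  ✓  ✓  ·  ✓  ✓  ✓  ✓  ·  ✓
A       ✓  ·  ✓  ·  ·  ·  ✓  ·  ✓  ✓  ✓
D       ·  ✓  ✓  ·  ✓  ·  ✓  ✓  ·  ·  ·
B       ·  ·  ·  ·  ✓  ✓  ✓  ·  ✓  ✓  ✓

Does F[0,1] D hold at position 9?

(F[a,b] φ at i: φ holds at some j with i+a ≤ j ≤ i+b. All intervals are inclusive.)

Check D at each j in [9,10]:
  j=9: false
  j=10: false
No position in the window satisfies it → formula fails.

False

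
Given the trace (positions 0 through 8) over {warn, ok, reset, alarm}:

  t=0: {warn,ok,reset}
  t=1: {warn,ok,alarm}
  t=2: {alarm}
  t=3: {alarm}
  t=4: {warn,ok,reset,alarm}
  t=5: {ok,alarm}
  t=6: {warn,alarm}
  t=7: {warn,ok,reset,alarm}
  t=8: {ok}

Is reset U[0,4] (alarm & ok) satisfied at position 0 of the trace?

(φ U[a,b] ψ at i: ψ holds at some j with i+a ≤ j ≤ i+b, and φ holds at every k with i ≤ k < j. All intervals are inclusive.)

Need some j in [0,4] with (alarm & ok), and reset at every k in [0,j-1].
  j=0: (alarm & ok) false.
  j=1: (alarm & ok) holds; reset holds at every k in [0,0] → satisfied.

Holds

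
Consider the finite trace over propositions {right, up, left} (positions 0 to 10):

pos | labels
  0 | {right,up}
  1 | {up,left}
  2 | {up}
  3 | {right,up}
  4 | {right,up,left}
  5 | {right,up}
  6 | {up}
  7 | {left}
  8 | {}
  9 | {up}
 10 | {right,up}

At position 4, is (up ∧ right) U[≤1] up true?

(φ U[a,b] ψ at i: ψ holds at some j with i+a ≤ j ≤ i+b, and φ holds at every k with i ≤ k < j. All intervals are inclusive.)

Holds

Need some j in [4,5] with up, and (up ∧ right) at every k in [4,j-1].
  j=4: up holds; no prefix to check → satisfied.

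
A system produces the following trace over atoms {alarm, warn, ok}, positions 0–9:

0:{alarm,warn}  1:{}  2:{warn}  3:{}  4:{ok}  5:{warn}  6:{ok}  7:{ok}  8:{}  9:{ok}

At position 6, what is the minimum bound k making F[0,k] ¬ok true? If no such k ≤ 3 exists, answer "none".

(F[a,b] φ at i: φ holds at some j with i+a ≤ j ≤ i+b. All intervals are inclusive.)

2

Scan j = 6,7,… for ¬ok:
  j=6: fails
  j=7: fails
  j=8: holds
First hit at j=8, so smallest k = 8-6 = 2.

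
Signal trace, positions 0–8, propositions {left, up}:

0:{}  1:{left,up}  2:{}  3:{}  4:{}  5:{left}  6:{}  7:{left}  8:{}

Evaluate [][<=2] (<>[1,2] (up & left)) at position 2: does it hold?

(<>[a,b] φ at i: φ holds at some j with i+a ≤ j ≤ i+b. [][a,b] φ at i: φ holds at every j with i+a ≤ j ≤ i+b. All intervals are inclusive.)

Check <>[1,2] (up & left) at every j in [2,4]:
  j=2: fails (none in [3,4])
  j=3: fails (none in [4,5])
  j=4: fails (none in [5,6])
Fails at j=2 → formula fails.

False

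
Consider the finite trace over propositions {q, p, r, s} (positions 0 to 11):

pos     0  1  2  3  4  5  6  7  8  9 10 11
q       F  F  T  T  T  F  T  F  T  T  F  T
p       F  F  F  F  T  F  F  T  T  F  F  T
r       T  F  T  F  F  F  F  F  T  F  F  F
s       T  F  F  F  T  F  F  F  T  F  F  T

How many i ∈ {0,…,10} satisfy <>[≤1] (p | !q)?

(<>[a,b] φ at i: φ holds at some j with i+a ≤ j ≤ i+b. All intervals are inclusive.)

10

Evaluate at each i in [0,10]:
  i=0: ✓ (witness j=0)
  i=1: ✓ (witness j=1)
  i=2: ✗ (none in [2,3])
  i=3: ✓ (witness j=4)
  i=4: ✓ (witness j=4)
  i=5: ✓ (witness j=5)
  i=6: ✓ (witness j=7)
  i=7: ✓ (witness j=7)
  i=8: ✓ (witness j=8)
  i=9: ✓ (witness j=10)
  i=10: ✓ (witness j=10)
Positions where it holds: {0, 1, 3, 4, 5, 6, 7, 8, 9, 10} → 10.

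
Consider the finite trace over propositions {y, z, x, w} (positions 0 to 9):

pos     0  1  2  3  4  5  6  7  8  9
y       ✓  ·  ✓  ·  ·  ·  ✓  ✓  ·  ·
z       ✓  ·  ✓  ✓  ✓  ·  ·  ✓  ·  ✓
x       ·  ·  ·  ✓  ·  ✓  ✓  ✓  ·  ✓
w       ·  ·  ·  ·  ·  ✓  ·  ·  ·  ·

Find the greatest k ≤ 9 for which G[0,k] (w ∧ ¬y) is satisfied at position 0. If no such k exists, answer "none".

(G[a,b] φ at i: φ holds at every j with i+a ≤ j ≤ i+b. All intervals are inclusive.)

none

(w ∧ ¬y) must hold from j=0 onward; find where it first fails.
  j=0: fails → no k works.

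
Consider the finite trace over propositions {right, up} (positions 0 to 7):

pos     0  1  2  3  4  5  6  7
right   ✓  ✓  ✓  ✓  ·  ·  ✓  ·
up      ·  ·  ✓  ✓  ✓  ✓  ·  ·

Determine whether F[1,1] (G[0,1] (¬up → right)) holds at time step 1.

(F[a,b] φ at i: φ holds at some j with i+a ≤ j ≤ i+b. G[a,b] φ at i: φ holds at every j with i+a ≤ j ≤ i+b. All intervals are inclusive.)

True

Check G[0,1] (¬up → right) at each j in [2,2]:
  j=2: holds on [2,3]
Found at j=2 → formula holds.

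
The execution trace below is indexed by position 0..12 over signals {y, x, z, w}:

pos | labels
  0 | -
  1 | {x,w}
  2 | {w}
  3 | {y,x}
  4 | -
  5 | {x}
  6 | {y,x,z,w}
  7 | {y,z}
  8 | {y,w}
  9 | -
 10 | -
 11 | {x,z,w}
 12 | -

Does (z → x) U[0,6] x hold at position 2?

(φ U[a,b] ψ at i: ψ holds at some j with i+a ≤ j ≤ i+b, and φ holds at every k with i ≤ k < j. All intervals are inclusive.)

Need some j in [2,8] with x, and (z → x) at every k in [2,j-1].
  j=2: x false.
  j=3: x holds; (z → x) holds at every k in [2,2] → satisfied.

Yes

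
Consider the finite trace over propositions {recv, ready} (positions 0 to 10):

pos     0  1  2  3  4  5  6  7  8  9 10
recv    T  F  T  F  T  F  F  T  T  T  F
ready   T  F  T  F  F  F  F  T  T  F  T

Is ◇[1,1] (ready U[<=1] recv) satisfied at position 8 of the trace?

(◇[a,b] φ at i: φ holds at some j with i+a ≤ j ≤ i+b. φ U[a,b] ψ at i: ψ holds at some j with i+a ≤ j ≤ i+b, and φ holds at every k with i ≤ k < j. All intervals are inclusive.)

Holds

Check (ready U[<=1] recv) at each j in [9,9]:
  j=9: holds
Found at j=9 → formula holds.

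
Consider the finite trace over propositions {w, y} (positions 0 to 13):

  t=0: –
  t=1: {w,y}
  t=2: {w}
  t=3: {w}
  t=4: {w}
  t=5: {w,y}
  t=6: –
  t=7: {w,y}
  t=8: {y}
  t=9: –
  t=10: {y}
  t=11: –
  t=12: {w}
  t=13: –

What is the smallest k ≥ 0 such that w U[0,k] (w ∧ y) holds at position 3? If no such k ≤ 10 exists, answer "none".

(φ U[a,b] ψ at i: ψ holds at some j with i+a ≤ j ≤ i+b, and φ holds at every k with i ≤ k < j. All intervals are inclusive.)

Need earliest j ≥ 3 with (w ∧ y), and w at every k in [3,j-1].
  j=3: rhs fails.
  j=4: rhs fails.
  j=5: rhs holds; lhs holds on [3,4]. k = 2.

2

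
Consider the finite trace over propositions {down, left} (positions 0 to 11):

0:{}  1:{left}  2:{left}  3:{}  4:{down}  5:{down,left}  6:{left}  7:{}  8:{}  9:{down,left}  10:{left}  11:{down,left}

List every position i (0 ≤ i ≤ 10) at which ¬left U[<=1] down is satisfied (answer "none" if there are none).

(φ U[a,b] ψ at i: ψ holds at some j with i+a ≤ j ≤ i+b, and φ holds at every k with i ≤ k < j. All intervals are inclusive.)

Evaluate at each i in [0,10]:
  i=0: ✗ (no rhs in [0,1])
  i=1: ✗ (no rhs in [1,2])
  i=2: ✗ (no rhs in [2,3])
  i=3: ✓ (rhs at j=4; lhs holds on [3,3])
  i=4: ✓ (rhs at j=4)
  i=5: ✓ (rhs at j=5)
  i=6: ✗ (no rhs in [6,7])
  i=7: ✗ (no rhs in [7,8])
  i=8: ✓ (rhs at j=9; lhs holds on [8,8])
  i=9: ✓ (rhs at j=9)
  i=10: ✗ (lhs fails at k=10 before rhs at j=11)

3, 4, 5, 8, 9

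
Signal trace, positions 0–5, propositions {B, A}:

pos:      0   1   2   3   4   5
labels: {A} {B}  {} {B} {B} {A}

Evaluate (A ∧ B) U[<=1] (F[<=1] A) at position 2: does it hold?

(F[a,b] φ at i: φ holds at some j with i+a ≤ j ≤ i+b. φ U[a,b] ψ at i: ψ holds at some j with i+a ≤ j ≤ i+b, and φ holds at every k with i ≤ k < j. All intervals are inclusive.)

Does not hold

Need some j in [2,3] with F[<=1] A, and (A ∧ B) at every k in [2,j-1].
  j=2: F[<=1] A — fails (none in [2,3]).
  j=3: F[<=1] A — fails (none in [3,4]).
No j in the window works → until fails.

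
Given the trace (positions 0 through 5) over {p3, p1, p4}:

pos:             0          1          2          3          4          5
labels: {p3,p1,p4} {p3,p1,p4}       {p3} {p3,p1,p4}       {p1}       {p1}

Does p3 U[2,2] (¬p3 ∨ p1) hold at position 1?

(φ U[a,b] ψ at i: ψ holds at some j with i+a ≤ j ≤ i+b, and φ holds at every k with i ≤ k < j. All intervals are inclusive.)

Need some j in [3,3] with (¬p3 ∨ p1), and p3 at every k in [1,j-1].
  j=3: (¬p3 ∨ p1) holds; p3 holds at every k in [1,2] → satisfied.

Holds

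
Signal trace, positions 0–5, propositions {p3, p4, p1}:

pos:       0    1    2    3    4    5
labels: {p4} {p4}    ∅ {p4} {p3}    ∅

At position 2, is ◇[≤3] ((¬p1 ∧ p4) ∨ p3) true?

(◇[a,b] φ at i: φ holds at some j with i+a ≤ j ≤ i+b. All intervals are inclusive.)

Holds

Check ((¬p1 ∧ p4) ∨ p3) at each j in [2,5]:
  j=2: false
  j=3: true
  j=4: true
  j=5: false
Found at j=3 → formula holds.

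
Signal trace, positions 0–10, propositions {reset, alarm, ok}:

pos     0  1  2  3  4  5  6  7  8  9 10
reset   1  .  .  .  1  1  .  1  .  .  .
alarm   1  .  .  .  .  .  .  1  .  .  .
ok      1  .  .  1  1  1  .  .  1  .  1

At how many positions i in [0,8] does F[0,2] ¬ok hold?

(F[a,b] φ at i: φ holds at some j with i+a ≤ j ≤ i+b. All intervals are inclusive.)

8

Evaluate at each i in [0,8]:
  i=0: ✓ (witness j=1)
  i=1: ✓ (witness j=1)
  i=2: ✓ (witness j=2)
  i=3: ✗ (none in [3,5])
  i=4: ✓ (witness j=6)
  i=5: ✓ (witness j=6)
  i=6: ✓ (witness j=6)
  i=7: ✓ (witness j=7)
  i=8: ✓ (witness j=9)
Positions where it holds: {0, 1, 2, 4, 5, 6, 7, 8} → 8.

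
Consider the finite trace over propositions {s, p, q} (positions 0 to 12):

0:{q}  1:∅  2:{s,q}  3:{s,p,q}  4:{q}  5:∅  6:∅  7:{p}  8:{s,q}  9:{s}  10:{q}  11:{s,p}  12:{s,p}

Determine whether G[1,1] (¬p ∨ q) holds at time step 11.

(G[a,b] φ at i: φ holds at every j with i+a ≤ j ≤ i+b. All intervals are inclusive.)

Check (¬p ∨ q) at every j in [12,12]:
  j=12: false
Fails at j=12 → formula fails.

False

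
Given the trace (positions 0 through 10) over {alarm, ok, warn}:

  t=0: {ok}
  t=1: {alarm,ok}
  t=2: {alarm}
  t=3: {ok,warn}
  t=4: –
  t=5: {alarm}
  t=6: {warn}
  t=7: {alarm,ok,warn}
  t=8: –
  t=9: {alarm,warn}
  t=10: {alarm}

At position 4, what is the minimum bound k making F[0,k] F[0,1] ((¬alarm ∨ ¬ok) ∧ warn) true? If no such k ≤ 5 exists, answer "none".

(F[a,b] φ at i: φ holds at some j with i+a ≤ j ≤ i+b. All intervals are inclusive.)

Scan j = 4,5,… for F[0,1] ((¬alarm ∨ ¬ok) ∧ warn):
  j=4: fails
  j=5: holds
First hit at j=5, so smallest k = 5-4 = 1.

1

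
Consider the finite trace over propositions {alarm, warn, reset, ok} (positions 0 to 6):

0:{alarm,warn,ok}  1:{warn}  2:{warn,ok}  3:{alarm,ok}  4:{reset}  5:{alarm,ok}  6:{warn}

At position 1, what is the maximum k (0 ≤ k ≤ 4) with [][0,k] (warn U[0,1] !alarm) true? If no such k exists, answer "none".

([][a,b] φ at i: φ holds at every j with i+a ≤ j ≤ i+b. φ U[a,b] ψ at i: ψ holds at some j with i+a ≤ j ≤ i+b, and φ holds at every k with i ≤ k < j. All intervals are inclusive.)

1

(warn U[0,1] !alarm) must hold from j=1 onward; find where it first fails.
  j=1: holds
  j=2: holds
  j=3: fails
Holds on [1,2], so largest k = 1.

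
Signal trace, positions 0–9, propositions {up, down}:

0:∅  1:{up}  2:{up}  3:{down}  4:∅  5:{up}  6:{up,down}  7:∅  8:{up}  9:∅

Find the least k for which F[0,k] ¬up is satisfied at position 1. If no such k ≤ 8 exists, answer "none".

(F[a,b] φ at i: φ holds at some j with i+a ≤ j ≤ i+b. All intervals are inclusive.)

2

Scan j = 1,2,… for ¬up:
  j=1: fails
  j=2: fails
  j=3: holds
First hit at j=3, so smallest k = 3-1 = 2.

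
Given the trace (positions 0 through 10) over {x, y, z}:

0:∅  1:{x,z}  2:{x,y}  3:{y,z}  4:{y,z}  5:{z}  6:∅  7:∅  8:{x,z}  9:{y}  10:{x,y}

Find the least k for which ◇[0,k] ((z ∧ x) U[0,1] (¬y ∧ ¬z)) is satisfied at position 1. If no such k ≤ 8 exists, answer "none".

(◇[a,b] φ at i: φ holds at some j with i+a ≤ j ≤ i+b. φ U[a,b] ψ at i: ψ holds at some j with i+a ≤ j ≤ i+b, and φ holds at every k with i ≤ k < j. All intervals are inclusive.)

Scan j = 1,2,… for ((z ∧ x) U[0,1] (¬y ∧ ¬z)):
  j=1: fails
  j=2: fails
  j=3: fails
  j=4: fails
  j=5: fails
  j=6: holds
First hit at j=6, so smallest k = 6-1 = 5.

5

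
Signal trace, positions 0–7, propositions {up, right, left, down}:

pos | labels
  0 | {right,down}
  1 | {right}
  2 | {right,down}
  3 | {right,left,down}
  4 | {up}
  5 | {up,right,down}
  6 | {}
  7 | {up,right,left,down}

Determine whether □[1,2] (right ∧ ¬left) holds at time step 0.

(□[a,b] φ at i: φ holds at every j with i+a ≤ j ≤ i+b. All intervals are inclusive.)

Check (right ∧ ¬left) at every j in [1,2]:
  j=1: true
  j=2: true
All positions satisfy it → formula holds.

Yes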